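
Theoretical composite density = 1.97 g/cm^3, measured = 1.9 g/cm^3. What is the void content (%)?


Void% = (rho_theo - rho_actual)/rho_theo * 100 = (1.97 - 1.9)/1.97 * 100 = 3.55%

3.55%


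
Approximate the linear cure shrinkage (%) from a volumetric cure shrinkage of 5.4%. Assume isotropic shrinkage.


Linear shrinkage ≈ vol_shrink/3 = 5.4/3 = 1.8%

1.8%


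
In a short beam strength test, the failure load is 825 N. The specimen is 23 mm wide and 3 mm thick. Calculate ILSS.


ILSS = 3F/(4bh) = 3*825/(4*23*3) = 8.97 MPa

8.97 MPa


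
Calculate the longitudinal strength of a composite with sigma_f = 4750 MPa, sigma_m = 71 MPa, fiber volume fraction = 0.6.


sigma_1 = sigma_f*Vf + sigma_m*(1-Vf) = 4750*0.6 + 71*0.4 = 2878.4 MPa

2878.4 MPa


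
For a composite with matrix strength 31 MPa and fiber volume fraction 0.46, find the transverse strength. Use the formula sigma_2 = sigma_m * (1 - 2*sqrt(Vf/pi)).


factor = 1 - 2*sqrt(0.46/pi) = 0.2347
sigma_2 = 31 * 0.2347 = 7.28 MPa

7.28 MPa


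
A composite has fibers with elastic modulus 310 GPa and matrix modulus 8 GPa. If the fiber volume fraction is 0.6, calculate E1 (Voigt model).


E1 = Ef*Vf + Em*(1-Vf) = 310*0.6 + 8*0.4 = 189.2 GPa

189.2 GPa


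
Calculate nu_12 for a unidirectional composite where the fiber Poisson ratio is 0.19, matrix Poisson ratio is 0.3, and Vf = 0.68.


nu_12 = nu_f*Vf + nu_m*(1-Vf) = 0.19*0.68 + 0.3*0.32 = 0.2252

0.2252


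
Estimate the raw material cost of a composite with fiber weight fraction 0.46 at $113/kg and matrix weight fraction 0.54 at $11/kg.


Cost = cost_f*Wf + cost_m*Wm = 113*0.46 + 11*0.54 = $57.92/kg

$57.92/kg


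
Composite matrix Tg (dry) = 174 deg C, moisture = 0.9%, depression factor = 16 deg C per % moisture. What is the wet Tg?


Tg_wet = Tg_dry - k*moisture = 174 - 16*0.9 = 159.6 deg C

159.6 deg C


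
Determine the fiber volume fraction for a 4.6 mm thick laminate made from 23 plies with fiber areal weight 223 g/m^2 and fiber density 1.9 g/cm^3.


Vf = n * FAW / (rho_f * h * 1000) = 23 * 223 / (1.9 * 4.6 * 1000) = 0.5868

0.5868


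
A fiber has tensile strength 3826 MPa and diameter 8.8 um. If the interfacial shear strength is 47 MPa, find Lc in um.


Lc = sigma_f * d / (2 * tau_i) = 3826 * 8.8 / (2 * 47) = 358.2 um

358.2 um


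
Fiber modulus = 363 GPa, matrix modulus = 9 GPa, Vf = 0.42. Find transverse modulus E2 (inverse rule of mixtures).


1/E2 = Vf/Ef + (1-Vf)/Em = 0.42/363 + 0.58/9
E2 = 15.24 GPa

15.24 GPa


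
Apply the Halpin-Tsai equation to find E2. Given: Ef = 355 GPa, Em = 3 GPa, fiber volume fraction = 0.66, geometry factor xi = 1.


eta = (Ef/Em - 1)/(Ef/Em + xi) = (118.3333 - 1)/(118.3333 + 1) = 0.9832
E2 = Em*(1+xi*eta*Vf)/(1-eta*Vf) = 14.09 GPa

14.09 GPa


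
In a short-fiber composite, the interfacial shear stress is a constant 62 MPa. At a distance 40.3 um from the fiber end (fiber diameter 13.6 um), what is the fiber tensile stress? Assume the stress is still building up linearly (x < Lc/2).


Force balance: sigma_f * (pi*d^2/4) = tau * (pi*d) * x  ->  sigma_f = 4 * tau * x / d
sigma_f = 4 * 62 * 40.3 / 13.6 = 734.9 MPa

734.9 MPa


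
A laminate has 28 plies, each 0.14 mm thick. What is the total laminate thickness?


h = n * t_ply = 28 * 0.14 = 3.92 mm

3.92 mm


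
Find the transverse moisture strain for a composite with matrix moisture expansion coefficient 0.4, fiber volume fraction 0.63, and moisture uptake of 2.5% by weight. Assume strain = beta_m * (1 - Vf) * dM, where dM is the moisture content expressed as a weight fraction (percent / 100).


dM = 2.5/100 = 0.025
strain = beta_m * (1-Vf) * dM = 0.4 * 0.37 * 0.025 = 0.0037

0.0037


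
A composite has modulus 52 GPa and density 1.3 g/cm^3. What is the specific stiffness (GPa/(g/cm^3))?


Specific stiffness = E/rho = 52/1.3 = 40.0 GPa/(g/cm^3)

40.0 GPa/(g/cm^3)


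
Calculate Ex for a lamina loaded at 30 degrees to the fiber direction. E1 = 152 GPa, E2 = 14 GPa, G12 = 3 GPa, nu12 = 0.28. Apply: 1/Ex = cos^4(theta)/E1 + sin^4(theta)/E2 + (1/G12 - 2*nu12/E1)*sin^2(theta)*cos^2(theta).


cos^4(30) = 0.5625, sin^4(30) = 0.0625, sin^2(30)*cos^2(30) = 0.1875
1/G12 - 2*nu12/E1 = 1/3 - 2*0.28/152 = 0.329649 GPa^-1
1/Ex = 0.5625/152 + 0.0625/14 + 0.329649*0.1875 = 0.0699742 GPa^-1
Ex = 14.29 GPa

14.29 GPa


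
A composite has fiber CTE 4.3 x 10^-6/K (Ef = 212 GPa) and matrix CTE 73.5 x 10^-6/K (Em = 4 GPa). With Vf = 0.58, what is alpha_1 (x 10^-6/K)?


E1 = Ef*Vf + Em*(1-Vf) = 124.64
alpha_1 = (alpha_f*Ef*Vf + alpha_m*Em*(1-Vf))/E1 = 5.23 x 10^-6/K

5.23 x 10^-6/K


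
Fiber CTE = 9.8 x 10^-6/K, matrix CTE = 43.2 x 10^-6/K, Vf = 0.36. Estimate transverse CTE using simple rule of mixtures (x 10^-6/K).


alpha_2 = alpha_f*Vf + alpha_m*(1-Vf) = 9.8*0.36 + 43.2*0.64 = 31.2 x 10^-6/K

31.2 x 10^-6/K


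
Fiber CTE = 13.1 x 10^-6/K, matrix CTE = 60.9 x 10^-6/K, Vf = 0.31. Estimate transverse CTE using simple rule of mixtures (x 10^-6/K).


alpha_2 = alpha_f*Vf + alpha_m*(1-Vf) = 13.1*0.31 + 60.9*0.69 = 46.1 x 10^-6/K

46.1 x 10^-6/K


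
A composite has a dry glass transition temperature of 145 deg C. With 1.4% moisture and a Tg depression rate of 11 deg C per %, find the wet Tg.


Tg_wet = Tg_dry - k*moisture = 145 - 11*1.4 = 129.6 deg C

129.6 deg C


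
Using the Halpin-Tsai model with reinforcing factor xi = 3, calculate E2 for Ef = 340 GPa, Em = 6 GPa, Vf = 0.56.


eta = (Ef/Em - 1)/(Ef/Em + xi) = (56.6667 - 1)/(56.6667 + 3) = 0.933
E2 = Em*(1+xi*eta*Vf)/(1-eta*Vf) = 32.26 GPa

32.26 GPa


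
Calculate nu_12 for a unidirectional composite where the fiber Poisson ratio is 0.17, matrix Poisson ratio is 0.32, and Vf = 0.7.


nu_12 = nu_f*Vf + nu_m*(1-Vf) = 0.17*0.7 + 0.32*0.3 = 0.215

0.215


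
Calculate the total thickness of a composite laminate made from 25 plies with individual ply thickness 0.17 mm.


h = n * t_ply = 25 * 0.17 = 4.25 mm

4.25 mm


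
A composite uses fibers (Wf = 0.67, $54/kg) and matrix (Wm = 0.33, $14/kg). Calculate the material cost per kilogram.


Cost = cost_f*Wf + cost_m*Wm = 54*0.67 + 14*0.33 = $40.8/kg

$40.8/kg


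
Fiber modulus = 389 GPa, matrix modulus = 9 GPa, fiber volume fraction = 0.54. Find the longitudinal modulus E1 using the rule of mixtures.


E1 = Ef*Vf + Em*(1-Vf) = 389*0.54 + 9*0.46 = 214.2 GPa

214.2 GPa


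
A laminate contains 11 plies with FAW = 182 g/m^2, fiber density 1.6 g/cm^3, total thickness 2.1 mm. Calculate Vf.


Vf = n * FAW / (rho_f * h * 1000) = 11 * 182 / (1.6 * 2.1 * 1000) = 0.5958

0.5958


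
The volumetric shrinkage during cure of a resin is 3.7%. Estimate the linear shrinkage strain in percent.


Linear shrinkage ≈ vol_shrink/3 = 3.7/3 = 1.233%

1.233%


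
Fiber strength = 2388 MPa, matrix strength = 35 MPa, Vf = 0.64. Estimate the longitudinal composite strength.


sigma_1 = sigma_f*Vf + sigma_m*(1-Vf) = 2388*0.64 + 35*0.36 = 1540.9 MPa

1540.9 MPa


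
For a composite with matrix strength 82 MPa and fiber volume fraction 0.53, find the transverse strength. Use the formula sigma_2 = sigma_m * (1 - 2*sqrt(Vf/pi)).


factor = 1 - 2*sqrt(0.53/pi) = 0.1785
sigma_2 = 82 * 0.1785 = 14.64 MPa

14.64 MPa


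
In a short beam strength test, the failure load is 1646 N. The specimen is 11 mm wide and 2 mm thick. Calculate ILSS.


ILSS = 3F/(4bh) = 3*1646/(4*11*2) = 56.11 MPa

56.11 MPa


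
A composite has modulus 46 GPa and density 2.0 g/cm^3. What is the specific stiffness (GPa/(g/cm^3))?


Specific stiffness = E/rho = 46/2.0 = 23.0 GPa/(g/cm^3)

23.0 GPa/(g/cm^3)


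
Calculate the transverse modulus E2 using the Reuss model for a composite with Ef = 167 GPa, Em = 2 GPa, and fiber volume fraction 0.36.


1/E2 = Vf/Ef + (1-Vf)/Em = 0.36/167 + 0.64/2
E2 = 3.1 GPa

3.1 GPa


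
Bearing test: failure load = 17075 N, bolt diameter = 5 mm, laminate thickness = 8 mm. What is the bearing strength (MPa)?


sigma_br = F/(d*h) = 17075/(5*8) = 426.9 MPa

426.9 MPa


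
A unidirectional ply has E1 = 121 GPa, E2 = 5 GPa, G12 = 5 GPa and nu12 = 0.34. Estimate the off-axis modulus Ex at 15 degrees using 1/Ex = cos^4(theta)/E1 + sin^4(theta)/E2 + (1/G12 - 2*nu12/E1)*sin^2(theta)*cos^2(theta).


cos^4(15) = 0.870513, sin^4(15) = 0.004487, sin^2(15)*cos^2(15) = 0.0625
1/G12 - 2*nu12/E1 = 1/5 - 2*0.34/121 = 0.19438 GPa^-1
1/Ex = 0.870513/121 + 0.004487/5 + 0.19438*0.0625 = 0.0202405 GPa^-1
Ex = 49.41 GPa

49.41 GPa


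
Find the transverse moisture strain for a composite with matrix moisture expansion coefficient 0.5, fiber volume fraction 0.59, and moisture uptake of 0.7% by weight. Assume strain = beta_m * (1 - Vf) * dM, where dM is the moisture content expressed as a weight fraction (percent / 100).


dM = 0.7/100 = 0.007
strain = beta_m * (1-Vf) * dM = 0.5 * 0.41 * 0.007 = 0.001435

0.001435


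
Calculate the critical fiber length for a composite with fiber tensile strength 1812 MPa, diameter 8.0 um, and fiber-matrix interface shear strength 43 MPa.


Lc = sigma_f * d / (2 * tau_i) = 1812 * 8.0 / (2 * 43) = 168.6 um

168.6 um


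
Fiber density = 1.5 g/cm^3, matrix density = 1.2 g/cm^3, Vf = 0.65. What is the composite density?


rho_c = rho_f*Vf + rho_m*(1-Vf) = 1.5*0.65 + 1.2*0.35 = 1.395 g/cm^3

1.395 g/cm^3


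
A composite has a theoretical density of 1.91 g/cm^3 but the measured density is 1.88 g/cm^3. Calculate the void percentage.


Void% = (rho_theo - rho_actual)/rho_theo * 100 = (1.91 - 1.88)/1.91 * 100 = 1.57%

1.57%


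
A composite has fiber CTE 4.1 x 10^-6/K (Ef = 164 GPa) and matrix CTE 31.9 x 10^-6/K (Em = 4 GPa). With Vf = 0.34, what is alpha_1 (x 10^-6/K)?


E1 = Ef*Vf + Em*(1-Vf) = 58.4
alpha_1 = (alpha_f*Ef*Vf + alpha_m*Em*(1-Vf))/E1 = 5.36 x 10^-6/K

5.36 x 10^-6/K


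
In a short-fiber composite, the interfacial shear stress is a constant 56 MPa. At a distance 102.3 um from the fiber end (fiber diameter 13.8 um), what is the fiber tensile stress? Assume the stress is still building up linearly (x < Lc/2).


Force balance: sigma_f * (pi*d^2/4) = tau * (pi*d) * x  ->  sigma_f = 4 * tau * x / d
sigma_f = 4 * 56 * 102.3 / 13.8 = 1660.5 MPa

1660.5 MPa


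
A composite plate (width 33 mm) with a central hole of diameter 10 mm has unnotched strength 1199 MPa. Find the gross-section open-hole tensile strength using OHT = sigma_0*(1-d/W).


OHT = sigma_0*(1-d/W) = 1199*(1-10/33) = 835.7 MPa

835.7 MPa


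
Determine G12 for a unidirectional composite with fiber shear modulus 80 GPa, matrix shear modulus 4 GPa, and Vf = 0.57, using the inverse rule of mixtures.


1/G12 = Vf/Gf + (1-Vf)/Gm = 0.57/80 + 0.43/4
G12 = 8.72 GPa

8.72 GPa


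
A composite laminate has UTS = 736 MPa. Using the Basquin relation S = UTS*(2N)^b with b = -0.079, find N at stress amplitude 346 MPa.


N = 0.5 * (S/UTS)^(1/b) = 0.5 * (346/736)^(1/-0.079) = 7052.7552 cycles

7052.7552 cycles


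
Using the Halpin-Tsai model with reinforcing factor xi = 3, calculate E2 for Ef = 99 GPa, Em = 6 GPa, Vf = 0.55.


eta = (Ef/Em - 1)/(Ef/Em + xi) = (16.5 - 1)/(16.5 + 3) = 0.7949
E2 = Em*(1+xi*eta*Vf)/(1-eta*Vf) = 24.64 GPa

24.64 GPa


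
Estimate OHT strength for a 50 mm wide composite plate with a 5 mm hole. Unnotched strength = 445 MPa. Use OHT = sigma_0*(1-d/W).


OHT = sigma_0*(1-d/W) = 445*(1-5/50) = 400.5 MPa

400.5 MPa


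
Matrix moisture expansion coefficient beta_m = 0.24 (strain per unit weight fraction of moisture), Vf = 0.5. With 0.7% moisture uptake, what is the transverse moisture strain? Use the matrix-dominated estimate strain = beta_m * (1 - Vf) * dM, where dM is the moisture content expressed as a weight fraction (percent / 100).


dM = 0.7/100 = 0.007
strain = beta_m * (1-Vf) * dM = 0.24 * 0.5 * 0.007 = 0.00084

0.00084


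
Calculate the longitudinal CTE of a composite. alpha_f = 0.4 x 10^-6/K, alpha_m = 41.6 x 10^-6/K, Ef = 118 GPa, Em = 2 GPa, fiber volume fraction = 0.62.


E1 = Ef*Vf + Em*(1-Vf) = 73.92
alpha_1 = (alpha_f*Ef*Vf + alpha_m*Em*(1-Vf))/E1 = 0.82 x 10^-6/K

0.82 x 10^-6/K


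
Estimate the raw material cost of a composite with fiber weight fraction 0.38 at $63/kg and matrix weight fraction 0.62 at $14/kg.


Cost = cost_f*Wf + cost_m*Wm = 63*0.38 + 14*0.62 = $32.62/kg

$32.62/kg


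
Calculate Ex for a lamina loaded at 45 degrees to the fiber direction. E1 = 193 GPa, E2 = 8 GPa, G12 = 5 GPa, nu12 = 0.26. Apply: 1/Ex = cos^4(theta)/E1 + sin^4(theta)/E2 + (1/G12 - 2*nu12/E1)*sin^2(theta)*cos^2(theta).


cos^4(45) = 0.25, sin^4(45) = 0.25, sin^2(45)*cos^2(45) = 0.25
1/G12 - 2*nu12/E1 = 1/5 - 2*0.26/193 = 0.197306 GPa^-1
1/Ex = 0.25/193 + 0.25/8 + 0.197306*0.25 = 0.0818718 GPa^-1
Ex = 12.21 GPa

12.21 GPa


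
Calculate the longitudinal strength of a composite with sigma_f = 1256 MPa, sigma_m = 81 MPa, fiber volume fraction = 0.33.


sigma_1 = sigma_f*Vf + sigma_m*(1-Vf) = 1256*0.33 + 81*0.67 = 468.8 MPa

468.8 MPa


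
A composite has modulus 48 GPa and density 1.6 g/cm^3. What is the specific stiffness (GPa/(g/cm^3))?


Specific stiffness = E/rho = 48/1.6 = 30.0 GPa/(g/cm^3)

30.0 GPa/(g/cm^3)


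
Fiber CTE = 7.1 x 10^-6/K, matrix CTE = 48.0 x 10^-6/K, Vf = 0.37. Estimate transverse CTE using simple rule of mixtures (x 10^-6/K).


alpha_2 = alpha_f*Vf + alpha_m*(1-Vf) = 7.1*0.37 + 48.0*0.63 = 32.9 x 10^-6/K

32.9 x 10^-6/K


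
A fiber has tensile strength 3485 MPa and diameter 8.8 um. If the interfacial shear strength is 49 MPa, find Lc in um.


Lc = sigma_f * d / (2 * tau_i) = 3485 * 8.8 / (2 * 49) = 312.9 um

312.9 um


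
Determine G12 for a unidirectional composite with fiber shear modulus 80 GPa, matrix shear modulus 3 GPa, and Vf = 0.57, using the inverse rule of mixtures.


1/G12 = Vf/Gf + (1-Vf)/Gm = 0.57/80 + 0.43/3
G12 = 6.65 GPa

6.65 GPa


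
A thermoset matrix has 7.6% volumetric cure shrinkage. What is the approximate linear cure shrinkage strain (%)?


Linear shrinkage ≈ vol_shrink/3 = 7.6/3 = 2.533%

2.533%


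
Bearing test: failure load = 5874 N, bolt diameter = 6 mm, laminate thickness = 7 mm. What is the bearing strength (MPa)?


sigma_br = F/(d*h) = 5874/(6*7) = 139.9 MPa

139.9 MPa


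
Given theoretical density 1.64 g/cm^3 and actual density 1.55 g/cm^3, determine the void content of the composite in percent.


Void% = (rho_theo - rho_actual)/rho_theo * 100 = (1.64 - 1.55)/1.64 * 100 = 5.49%

5.49%


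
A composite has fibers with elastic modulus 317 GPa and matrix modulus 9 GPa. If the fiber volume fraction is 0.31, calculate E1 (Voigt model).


E1 = Ef*Vf + Em*(1-Vf) = 317*0.31 + 9*0.69 = 104.48 GPa

104.48 GPa


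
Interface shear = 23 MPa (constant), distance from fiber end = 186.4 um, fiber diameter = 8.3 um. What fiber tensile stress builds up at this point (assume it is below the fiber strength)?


Force balance: sigma_f * (pi*d^2/4) = tau * (pi*d) * x  ->  sigma_f = 4 * tau * x / d
sigma_f = 4 * 23 * 186.4 / 8.3 = 2066.1 MPa

2066.1 MPa


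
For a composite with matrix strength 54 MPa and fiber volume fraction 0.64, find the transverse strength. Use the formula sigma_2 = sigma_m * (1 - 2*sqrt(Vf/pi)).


factor = 1 - 2*sqrt(0.64/pi) = 0.0973
sigma_2 = 54 * 0.0973 = 5.25 MPa

5.25 MPa


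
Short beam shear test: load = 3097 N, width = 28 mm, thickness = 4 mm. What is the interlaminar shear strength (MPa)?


ILSS = 3F/(4bh) = 3*3097/(4*28*4) = 20.74 MPa

20.74 MPa


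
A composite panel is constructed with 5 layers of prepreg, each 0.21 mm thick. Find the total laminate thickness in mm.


h = n * t_ply = 5 * 0.21 = 1.05 mm

1.05 mm


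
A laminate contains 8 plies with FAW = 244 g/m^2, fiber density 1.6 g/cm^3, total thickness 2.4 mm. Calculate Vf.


Vf = n * FAW / (rho_f * h * 1000) = 8 * 244 / (1.6 * 2.4 * 1000) = 0.5083

0.5083


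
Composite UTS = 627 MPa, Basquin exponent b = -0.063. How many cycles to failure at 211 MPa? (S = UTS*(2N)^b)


N = 0.5 * (S/UTS)^(1/b) = 0.5 * (211/627)^(1/-0.063) = 1.6094e+07 cycles

1.6094e+07 cycles


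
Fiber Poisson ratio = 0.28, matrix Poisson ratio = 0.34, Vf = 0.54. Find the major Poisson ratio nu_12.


nu_12 = nu_f*Vf + nu_m*(1-Vf) = 0.28*0.54 + 0.34*0.46 = 0.3076

0.3076


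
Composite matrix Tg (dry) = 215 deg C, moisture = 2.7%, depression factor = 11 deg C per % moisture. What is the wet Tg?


Tg_wet = Tg_dry - k*moisture = 215 - 11*2.7 = 185.3 deg C

185.3 deg C


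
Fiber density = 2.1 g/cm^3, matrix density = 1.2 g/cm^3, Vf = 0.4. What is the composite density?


rho_c = rho_f*Vf + rho_m*(1-Vf) = 2.1*0.4 + 1.2*0.6 = 1.56 g/cm^3

1.56 g/cm^3


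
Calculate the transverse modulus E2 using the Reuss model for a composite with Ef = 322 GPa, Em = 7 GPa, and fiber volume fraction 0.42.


1/E2 = Vf/Ef + (1-Vf)/Em = 0.42/322 + 0.58/7
E2 = 11.88 GPa

11.88 GPa


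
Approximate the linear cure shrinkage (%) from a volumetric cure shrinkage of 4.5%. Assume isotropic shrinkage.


Linear shrinkage ≈ vol_shrink/3 = 4.5/3 = 1.5%

1.5%


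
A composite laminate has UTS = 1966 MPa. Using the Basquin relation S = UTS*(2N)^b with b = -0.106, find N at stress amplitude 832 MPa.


N = 0.5 * (S/UTS)^(1/b) = 0.5 * (832/1966)^(1/-0.106) = 1667.9358 cycles

1667.9358 cycles


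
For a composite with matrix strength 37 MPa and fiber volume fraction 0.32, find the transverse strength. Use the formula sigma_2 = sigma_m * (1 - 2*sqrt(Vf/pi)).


factor = 1 - 2*sqrt(0.32/pi) = 0.3617
sigma_2 = 37 * 0.3617 = 13.38 MPa

13.38 MPa


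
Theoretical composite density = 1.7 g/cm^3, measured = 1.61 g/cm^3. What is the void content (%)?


Void% = (rho_theo - rho_actual)/rho_theo * 100 = (1.7 - 1.61)/1.7 * 100 = 5.29%

5.29%


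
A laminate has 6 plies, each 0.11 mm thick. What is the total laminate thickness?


h = n * t_ply = 6 * 0.11 = 0.66 mm

0.66 mm


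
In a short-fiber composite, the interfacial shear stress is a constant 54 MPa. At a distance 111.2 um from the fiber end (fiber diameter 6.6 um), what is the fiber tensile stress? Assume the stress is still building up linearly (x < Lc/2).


Force balance: sigma_f * (pi*d^2/4) = tau * (pi*d) * x  ->  sigma_f = 4 * tau * x / d
sigma_f = 4 * 54 * 111.2 / 6.6 = 3639.3 MPa

3639.3 MPa


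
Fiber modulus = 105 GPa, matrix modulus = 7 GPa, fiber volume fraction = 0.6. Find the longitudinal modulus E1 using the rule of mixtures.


E1 = Ef*Vf + Em*(1-Vf) = 105*0.6 + 7*0.4 = 65.8 GPa

65.8 GPa


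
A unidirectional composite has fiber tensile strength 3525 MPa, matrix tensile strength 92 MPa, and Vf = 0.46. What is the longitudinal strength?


sigma_1 = sigma_f*Vf + sigma_m*(1-Vf) = 3525*0.46 + 92*0.54 = 1671.2 MPa

1671.2 MPa


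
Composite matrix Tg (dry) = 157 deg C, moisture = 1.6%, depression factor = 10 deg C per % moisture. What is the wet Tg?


Tg_wet = Tg_dry - k*moisture = 157 - 10*1.6 = 141.0 deg C

141.0 deg C


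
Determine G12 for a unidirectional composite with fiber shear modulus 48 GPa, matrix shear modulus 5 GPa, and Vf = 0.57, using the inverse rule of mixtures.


1/G12 = Vf/Gf + (1-Vf)/Gm = 0.57/48 + 0.43/5
G12 = 10.22 GPa

10.22 GPa


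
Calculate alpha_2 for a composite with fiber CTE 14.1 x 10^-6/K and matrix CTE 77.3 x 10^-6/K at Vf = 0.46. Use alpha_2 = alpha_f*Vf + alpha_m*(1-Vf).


alpha_2 = alpha_f*Vf + alpha_m*(1-Vf) = 14.1*0.46 + 77.3*0.54 = 48.2 x 10^-6/K

48.2 x 10^-6/K


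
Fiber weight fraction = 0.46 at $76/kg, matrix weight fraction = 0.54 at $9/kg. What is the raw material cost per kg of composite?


Cost = cost_f*Wf + cost_m*Wm = 76*0.46 + 9*0.54 = $39.82/kg

$39.82/kg


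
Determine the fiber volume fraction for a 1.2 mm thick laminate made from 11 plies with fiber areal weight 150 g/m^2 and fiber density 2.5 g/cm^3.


Vf = n * FAW / (rho_f * h * 1000) = 11 * 150 / (2.5 * 1.2 * 1000) = 0.55

0.55


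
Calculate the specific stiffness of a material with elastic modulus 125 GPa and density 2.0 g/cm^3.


Specific stiffness = E/rho = 125/2.0 = 62.5 GPa/(g/cm^3)

62.5 GPa/(g/cm^3)


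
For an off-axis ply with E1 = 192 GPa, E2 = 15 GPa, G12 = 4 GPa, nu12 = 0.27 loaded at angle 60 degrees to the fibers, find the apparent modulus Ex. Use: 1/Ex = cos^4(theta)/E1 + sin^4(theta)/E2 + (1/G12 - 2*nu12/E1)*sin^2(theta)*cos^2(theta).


cos^4(60) = 0.0625, sin^4(60) = 0.5625, sin^2(60)*cos^2(60) = 0.1875
1/G12 - 2*nu12/E1 = 1/4 - 2*0.27/192 = 0.247188 GPa^-1
1/Ex = 0.0625/192 + 0.5625/15 + 0.247188*0.1875 = 0.0841732 GPa^-1
Ex = 11.88 GPa

11.88 GPa


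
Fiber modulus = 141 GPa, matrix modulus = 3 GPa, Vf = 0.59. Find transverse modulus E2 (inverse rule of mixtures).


1/E2 = Vf/Ef + (1-Vf)/Em = 0.59/141 + 0.41/3
E2 = 7.1 GPa

7.1 GPa


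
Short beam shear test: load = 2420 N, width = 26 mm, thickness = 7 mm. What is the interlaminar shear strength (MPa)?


ILSS = 3F/(4bh) = 3*2420/(4*26*7) = 9.97 MPa

9.97 MPa


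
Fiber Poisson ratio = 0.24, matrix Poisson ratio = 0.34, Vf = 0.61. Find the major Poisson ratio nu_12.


nu_12 = nu_f*Vf + nu_m*(1-Vf) = 0.24*0.61 + 0.34*0.39 = 0.279

0.279


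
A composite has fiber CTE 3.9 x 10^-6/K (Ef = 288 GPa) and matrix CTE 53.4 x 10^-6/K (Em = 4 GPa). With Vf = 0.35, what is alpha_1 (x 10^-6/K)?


E1 = Ef*Vf + Em*(1-Vf) = 103.4
alpha_1 = (alpha_f*Ef*Vf + alpha_m*Em*(1-Vf))/E1 = 5.14 x 10^-6/K

5.14 x 10^-6/K


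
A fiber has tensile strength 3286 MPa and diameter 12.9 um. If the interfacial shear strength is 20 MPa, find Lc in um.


Lc = sigma_f * d / (2 * tau_i) = 3286 * 12.9 / (2 * 20) = 1059.7 um

1059.7 um


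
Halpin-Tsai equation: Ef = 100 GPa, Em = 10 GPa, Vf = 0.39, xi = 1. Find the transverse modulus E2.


eta = (Ef/Em - 1)/(Ef/Em + xi) = (10.0 - 1)/(10.0 + 1) = 0.8182
E2 = Em*(1+xi*eta*Vf)/(1-eta*Vf) = 19.37 GPa

19.37 GPa


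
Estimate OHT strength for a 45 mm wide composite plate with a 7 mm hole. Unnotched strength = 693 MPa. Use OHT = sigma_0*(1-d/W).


OHT = sigma_0*(1-d/W) = 693*(1-7/45) = 585.2 MPa

585.2 MPa


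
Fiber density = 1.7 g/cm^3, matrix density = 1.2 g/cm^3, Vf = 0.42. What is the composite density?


rho_c = rho_f*Vf + rho_m*(1-Vf) = 1.7*0.42 + 1.2*0.58 = 1.41 g/cm^3

1.41 g/cm^3


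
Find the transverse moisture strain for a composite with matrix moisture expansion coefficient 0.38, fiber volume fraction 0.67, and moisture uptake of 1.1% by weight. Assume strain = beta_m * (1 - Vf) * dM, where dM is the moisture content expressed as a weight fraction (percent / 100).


dM = 1.1/100 = 0.011
strain = beta_m * (1-Vf) * dM = 0.38 * 0.33 * 0.011 = 0.0013794

0.0013794


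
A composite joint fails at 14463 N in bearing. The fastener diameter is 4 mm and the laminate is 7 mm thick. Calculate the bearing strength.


sigma_br = F/(d*h) = 14463/(4*7) = 516.5 MPa

516.5 MPa


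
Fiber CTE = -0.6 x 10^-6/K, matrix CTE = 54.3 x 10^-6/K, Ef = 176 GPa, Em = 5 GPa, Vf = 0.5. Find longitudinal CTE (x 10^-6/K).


E1 = Ef*Vf + Em*(1-Vf) = 90.5
alpha_1 = (alpha_f*Ef*Vf + alpha_m*Em*(1-Vf))/E1 = 0.92 x 10^-6/K

0.92 x 10^-6/K


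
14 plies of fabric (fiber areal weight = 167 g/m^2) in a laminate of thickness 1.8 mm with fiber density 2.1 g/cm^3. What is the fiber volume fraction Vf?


Vf = n * FAW / (rho_f * h * 1000) = 14 * 167 / (2.1 * 1.8 * 1000) = 0.6185

0.6185


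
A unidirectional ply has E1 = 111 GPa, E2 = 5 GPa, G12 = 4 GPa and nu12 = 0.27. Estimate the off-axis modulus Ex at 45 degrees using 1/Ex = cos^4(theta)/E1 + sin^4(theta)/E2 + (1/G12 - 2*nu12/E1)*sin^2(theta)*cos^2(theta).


cos^4(45) = 0.25, sin^4(45) = 0.25, sin^2(45)*cos^2(45) = 0.25
1/G12 - 2*nu12/E1 = 1/4 - 2*0.27/111 = 0.245135 GPa^-1
1/Ex = 0.25/111 + 0.25/5 + 0.245135*0.25 = 0.113536 GPa^-1
Ex = 8.81 GPa

8.81 GPa


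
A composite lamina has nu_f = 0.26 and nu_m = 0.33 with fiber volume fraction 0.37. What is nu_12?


nu_12 = nu_f*Vf + nu_m*(1-Vf) = 0.26*0.37 + 0.33*0.63 = 0.3041

0.3041


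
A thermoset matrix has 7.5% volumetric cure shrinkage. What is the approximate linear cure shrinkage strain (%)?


Linear shrinkage ≈ vol_shrink/3 = 7.5/3 = 2.5%

2.5%


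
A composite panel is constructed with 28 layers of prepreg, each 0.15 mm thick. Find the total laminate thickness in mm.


h = n * t_ply = 28 * 0.15 = 4.2 mm

4.2 mm


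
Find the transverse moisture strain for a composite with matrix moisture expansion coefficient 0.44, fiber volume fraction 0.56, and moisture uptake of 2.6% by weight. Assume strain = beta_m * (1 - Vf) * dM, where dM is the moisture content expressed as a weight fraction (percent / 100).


dM = 2.6/100 = 0.026
strain = beta_m * (1-Vf) * dM = 0.44 * 0.44 * 0.026 = 0.0050336

0.0050336


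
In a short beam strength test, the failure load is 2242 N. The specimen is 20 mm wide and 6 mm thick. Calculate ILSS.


ILSS = 3F/(4bh) = 3*2242/(4*20*6) = 14.01 MPa

14.01 MPa


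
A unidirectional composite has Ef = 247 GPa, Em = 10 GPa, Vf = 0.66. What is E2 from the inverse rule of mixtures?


1/E2 = Vf/Ef + (1-Vf)/Em = 0.66/247 + 0.34/10
E2 = 27.27 GPa

27.27 GPa


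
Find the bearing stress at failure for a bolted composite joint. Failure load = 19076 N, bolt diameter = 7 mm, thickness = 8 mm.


sigma_br = F/(d*h) = 19076/(7*8) = 340.6 MPa

340.6 MPa


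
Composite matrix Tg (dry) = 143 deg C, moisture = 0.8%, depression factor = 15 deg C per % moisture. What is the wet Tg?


Tg_wet = Tg_dry - k*moisture = 143 - 15*0.8 = 131.0 deg C

131.0 deg C


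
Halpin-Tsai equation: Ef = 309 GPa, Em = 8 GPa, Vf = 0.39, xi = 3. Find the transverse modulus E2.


eta = (Ef/Em - 1)/(Ef/Em + xi) = (38.625 - 1)/(38.625 + 3) = 0.9039
E2 = Em*(1+xi*eta*Vf)/(1-eta*Vf) = 25.42 GPa

25.42 GPa


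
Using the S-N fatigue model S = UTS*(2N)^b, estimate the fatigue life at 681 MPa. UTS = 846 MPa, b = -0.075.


N = 0.5 * (S/UTS)^(1/b) = 0.5 * (681/846)^(1/-0.075) = 9.0215 cycles

9.0215 cycles


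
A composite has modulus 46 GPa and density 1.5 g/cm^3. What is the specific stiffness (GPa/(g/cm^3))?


Specific stiffness = E/rho = 46/1.5 = 30.7 GPa/(g/cm^3)

30.7 GPa/(g/cm^3)


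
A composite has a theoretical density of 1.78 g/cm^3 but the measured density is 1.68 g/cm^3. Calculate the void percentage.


Void% = (rho_theo - rho_actual)/rho_theo * 100 = (1.78 - 1.68)/1.78 * 100 = 5.62%

5.62%


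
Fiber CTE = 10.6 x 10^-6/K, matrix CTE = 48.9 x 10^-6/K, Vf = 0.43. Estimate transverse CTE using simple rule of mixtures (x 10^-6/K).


alpha_2 = alpha_f*Vf + alpha_m*(1-Vf) = 10.6*0.43 + 48.9*0.57 = 32.4 x 10^-6/K

32.4 x 10^-6/K


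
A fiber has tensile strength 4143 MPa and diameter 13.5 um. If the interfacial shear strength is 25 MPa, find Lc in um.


Lc = sigma_f * d / (2 * tau_i) = 4143 * 13.5 / (2 * 25) = 1118.6 um

1118.6 um


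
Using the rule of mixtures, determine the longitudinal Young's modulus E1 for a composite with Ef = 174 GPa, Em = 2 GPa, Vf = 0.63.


E1 = Ef*Vf + Em*(1-Vf) = 174*0.63 + 2*0.37 = 110.36 GPa

110.36 GPa


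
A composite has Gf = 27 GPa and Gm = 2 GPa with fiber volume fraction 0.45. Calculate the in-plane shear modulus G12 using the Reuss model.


1/G12 = Vf/Gf + (1-Vf)/Gm = 0.45/27 + 0.55/2
G12 = 3.43 GPa

3.43 GPa


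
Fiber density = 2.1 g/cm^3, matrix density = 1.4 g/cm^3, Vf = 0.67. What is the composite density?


rho_c = rho_f*Vf + rho_m*(1-Vf) = 2.1*0.67 + 1.4*0.33 = 1.869 g/cm^3

1.869 g/cm^3


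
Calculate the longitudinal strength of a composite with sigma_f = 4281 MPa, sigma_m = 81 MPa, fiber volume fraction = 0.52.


sigma_1 = sigma_f*Vf + sigma_m*(1-Vf) = 4281*0.52 + 81*0.48 = 2265.0 MPa

2265.0 MPa


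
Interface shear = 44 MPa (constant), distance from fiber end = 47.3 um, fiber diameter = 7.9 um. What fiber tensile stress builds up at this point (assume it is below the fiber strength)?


Force balance: sigma_f * (pi*d^2/4) = tau * (pi*d) * x  ->  sigma_f = 4 * tau * x / d
sigma_f = 4 * 44 * 47.3 / 7.9 = 1053.8 MPa

1053.8 MPa


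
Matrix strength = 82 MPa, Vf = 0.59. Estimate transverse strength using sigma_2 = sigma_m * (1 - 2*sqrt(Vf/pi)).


factor = 1 - 2*sqrt(0.59/pi) = 0.1333
sigma_2 = 82 * 0.1333 = 10.93 MPa

10.93 MPa


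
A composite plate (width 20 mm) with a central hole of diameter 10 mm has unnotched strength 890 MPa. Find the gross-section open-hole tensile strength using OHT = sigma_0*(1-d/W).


OHT = sigma_0*(1-d/W) = 890*(1-10/20) = 445.0 MPa

445.0 MPa


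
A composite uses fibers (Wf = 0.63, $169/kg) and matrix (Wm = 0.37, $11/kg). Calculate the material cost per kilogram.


Cost = cost_f*Wf + cost_m*Wm = 169*0.63 + 11*0.37 = $110.54/kg

$110.54/kg


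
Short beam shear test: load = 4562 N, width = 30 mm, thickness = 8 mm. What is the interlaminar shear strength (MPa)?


ILSS = 3F/(4bh) = 3*4562/(4*30*8) = 14.26 MPa

14.26 MPa


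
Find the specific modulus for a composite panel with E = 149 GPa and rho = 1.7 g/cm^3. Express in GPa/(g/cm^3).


Specific stiffness = E/rho = 149/1.7 = 87.6 GPa/(g/cm^3)

87.6 GPa/(g/cm^3)


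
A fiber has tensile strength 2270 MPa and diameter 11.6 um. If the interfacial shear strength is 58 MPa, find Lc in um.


Lc = sigma_f * d / (2 * tau_i) = 2270 * 11.6 / (2 * 58) = 227.0 um

227.0 um


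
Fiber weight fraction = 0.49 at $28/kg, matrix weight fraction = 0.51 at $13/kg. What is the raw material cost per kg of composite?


Cost = cost_f*Wf + cost_m*Wm = 28*0.49 + 13*0.51 = $20.35/kg

$20.35/kg


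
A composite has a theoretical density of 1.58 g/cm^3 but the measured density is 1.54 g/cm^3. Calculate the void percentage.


Void% = (rho_theo - rho_actual)/rho_theo * 100 = (1.58 - 1.54)/1.58 * 100 = 2.53%

2.53%


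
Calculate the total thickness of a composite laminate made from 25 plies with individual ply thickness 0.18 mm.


h = n * t_ply = 25 * 0.18 = 4.5 mm

4.5 mm


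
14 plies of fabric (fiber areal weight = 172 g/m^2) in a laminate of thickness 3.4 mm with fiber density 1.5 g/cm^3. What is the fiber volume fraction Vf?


Vf = n * FAW / (rho_f * h * 1000) = 14 * 172 / (1.5 * 3.4 * 1000) = 0.4722

0.4722


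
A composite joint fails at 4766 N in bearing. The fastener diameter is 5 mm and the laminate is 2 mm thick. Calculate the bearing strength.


sigma_br = F/(d*h) = 4766/(5*2) = 476.6 MPa

476.6 MPa


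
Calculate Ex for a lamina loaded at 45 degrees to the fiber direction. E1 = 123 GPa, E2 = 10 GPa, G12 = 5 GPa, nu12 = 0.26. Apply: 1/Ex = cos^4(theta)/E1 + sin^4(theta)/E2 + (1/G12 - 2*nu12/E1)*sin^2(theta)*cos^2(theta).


cos^4(45) = 0.25, sin^4(45) = 0.25, sin^2(45)*cos^2(45) = 0.25
1/G12 - 2*nu12/E1 = 1/5 - 2*0.26/123 = 0.195772 GPa^-1
1/Ex = 0.25/123 + 0.25/10 + 0.195772*0.25 = 0.0759756 GPa^-1
Ex = 13.16 GPa

13.16 GPa


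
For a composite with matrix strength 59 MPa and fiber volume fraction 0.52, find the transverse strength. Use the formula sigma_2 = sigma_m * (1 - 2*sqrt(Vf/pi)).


factor = 1 - 2*sqrt(0.52/pi) = 0.1863
sigma_2 = 59 * 0.1863 = 10.99 MPa

10.99 MPa


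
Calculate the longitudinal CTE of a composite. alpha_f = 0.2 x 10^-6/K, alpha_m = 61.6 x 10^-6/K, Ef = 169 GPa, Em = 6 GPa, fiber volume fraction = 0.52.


E1 = Ef*Vf + Em*(1-Vf) = 90.76
alpha_1 = (alpha_f*Ef*Vf + alpha_m*Em*(1-Vf))/E1 = 2.15 x 10^-6/K

2.15 x 10^-6/K


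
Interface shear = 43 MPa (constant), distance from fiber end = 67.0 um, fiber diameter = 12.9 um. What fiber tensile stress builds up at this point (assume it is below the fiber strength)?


Force balance: sigma_f * (pi*d^2/4) = tau * (pi*d) * x  ->  sigma_f = 4 * tau * x / d
sigma_f = 4 * 43 * 67.0 / 12.9 = 893.3 MPa

893.3 MPa


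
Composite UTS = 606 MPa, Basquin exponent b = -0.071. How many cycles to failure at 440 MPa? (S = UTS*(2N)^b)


N = 0.5 * (S/UTS)^(1/b) = 0.5 * (440/606)^(1/-0.071) = 45.3939 cycles

45.3939 cycles


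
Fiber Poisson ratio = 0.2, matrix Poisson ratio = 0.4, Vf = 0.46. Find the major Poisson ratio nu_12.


nu_12 = nu_f*Vf + nu_m*(1-Vf) = 0.2*0.46 + 0.4*0.54 = 0.308

0.308


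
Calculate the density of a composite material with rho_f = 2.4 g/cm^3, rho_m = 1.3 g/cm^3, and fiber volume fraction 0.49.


rho_c = rho_f*Vf + rho_m*(1-Vf) = 2.4*0.49 + 1.3*0.51 = 1.839 g/cm^3

1.839 g/cm^3


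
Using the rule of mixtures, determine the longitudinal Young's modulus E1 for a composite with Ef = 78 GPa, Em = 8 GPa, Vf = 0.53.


E1 = Ef*Vf + Em*(1-Vf) = 78*0.53 + 8*0.47 = 45.1 GPa

45.1 GPa


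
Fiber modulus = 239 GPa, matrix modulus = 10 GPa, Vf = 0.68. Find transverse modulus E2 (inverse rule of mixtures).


1/E2 = Vf/Ef + (1-Vf)/Em = 0.68/239 + 0.32/10
E2 = 28.7 GPa

28.7 GPa


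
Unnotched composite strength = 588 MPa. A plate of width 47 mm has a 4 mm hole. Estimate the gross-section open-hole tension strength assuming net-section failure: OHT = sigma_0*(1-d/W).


OHT = sigma_0*(1-d/W) = 588*(1-4/47) = 538.0 MPa

538.0 MPa


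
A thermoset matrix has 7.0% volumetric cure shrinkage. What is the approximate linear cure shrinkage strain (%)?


Linear shrinkage ≈ vol_shrink/3 = 7.0/3 = 2.333%

2.333%


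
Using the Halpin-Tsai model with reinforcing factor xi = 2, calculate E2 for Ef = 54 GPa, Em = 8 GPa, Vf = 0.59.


eta = (Ef/Em - 1)/(Ef/Em + xi) = (6.75 - 1)/(6.75 + 2) = 0.6571
E2 = Em*(1+xi*eta*Vf)/(1-eta*Vf) = 23.2 GPa

23.2 GPa


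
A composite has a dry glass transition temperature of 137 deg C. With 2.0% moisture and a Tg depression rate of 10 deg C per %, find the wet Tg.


Tg_wet = Tg_dry - k*moisture = 137 - 10*2.0 = 117.0 deg C

117.0 deg C


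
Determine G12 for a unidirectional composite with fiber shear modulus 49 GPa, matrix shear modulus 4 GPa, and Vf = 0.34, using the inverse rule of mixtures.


1/G12 = Vf/Gf + (1-Vf)/Gm = 0.34/49 + 0.66/4
G12 = 5.82 GPa

5.82 GPa


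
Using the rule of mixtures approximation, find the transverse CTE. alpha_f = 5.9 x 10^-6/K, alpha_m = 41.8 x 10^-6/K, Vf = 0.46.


alpha_2 = alpha_f*Vf + alpha_m*(1-Vf) = 5.9*0.46 + 41.8*0.54 = 25.3 x 10^-6/K

25.3 x 10^-6/K


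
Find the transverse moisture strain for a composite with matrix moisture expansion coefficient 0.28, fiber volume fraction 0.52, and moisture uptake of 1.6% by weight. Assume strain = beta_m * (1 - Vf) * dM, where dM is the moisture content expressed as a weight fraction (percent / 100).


dM = 1.6/100 = 0.016
strain = beta_m * (1-Vf) * dM = 0.28 * 0.48 * 0.016 = 0.0021504

0.0021504


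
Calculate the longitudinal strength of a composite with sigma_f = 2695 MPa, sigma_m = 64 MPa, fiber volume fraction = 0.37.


sigma_1 = sigma_f*Vf + sigma_m*(1-Vf) = 2695*0.37 + 64*0.63 = 1037.5 MPa

1037.5 MPa


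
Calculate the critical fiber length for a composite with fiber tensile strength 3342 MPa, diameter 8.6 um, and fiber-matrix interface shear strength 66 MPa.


Lc = sigma_f * d / (2 * tau_i) = 3342 * 8.6 / (2 * 66) = 217.7 um

217.7 um


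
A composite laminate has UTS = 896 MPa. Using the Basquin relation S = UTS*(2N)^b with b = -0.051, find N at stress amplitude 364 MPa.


N = 0.5 * (S/UTS)^(1/b) = 0.5 * (364/896)^(1/-0.051) = 2.3425e+07 cycles

2.3425e+07 cycles


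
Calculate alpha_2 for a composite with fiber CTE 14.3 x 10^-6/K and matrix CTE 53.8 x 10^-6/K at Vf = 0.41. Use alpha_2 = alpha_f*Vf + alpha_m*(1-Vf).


alpha_2 = alpha_f*Vf + alpha_m*(1-Vf) = 14.3*0.41 + 53.8*0.59 = 37.6 x 10^-6/K

37.6 x 10^-6/K


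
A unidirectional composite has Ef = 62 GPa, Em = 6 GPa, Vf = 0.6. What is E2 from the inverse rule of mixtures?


1/E2 = Vf/Ef + (1-Vf)/Em = 0.6/62 + 0.4/6
E2 = 13.1 GPa

13.1 GPa


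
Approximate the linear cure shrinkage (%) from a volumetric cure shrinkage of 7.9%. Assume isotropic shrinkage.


Linear shrinkage ≈ vol_shrink/3 = 7.9/3 = 2.633%

2.633%


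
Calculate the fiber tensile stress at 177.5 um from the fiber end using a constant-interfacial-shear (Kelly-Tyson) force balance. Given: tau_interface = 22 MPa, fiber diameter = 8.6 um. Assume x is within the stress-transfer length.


Force balance: sigma_f * (pi*d^2/4) = tau * (pi*d) * x  ->  sigma_f = 4 * tau * x / d
sigma_f = 4 * 22 * 177.5 / 8.6 = 1816.3 MPa

1816.3 MPa


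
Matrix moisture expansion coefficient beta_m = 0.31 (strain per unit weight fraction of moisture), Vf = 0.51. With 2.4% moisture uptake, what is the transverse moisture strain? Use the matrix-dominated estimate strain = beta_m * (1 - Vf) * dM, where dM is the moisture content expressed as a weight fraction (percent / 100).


dM = 2.4/100 = 0.024
strain = beta_m * (1-Vf) * dM = 0.31 * 0.49 * 0.024 = 0.0036456

0.0036456


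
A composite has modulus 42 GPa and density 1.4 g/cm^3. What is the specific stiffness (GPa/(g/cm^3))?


Specific stiffness = E/rho = 42/1.4 = 30.0 GPa/(g/cm^3)

30.0 GPa/(g/cm^3)


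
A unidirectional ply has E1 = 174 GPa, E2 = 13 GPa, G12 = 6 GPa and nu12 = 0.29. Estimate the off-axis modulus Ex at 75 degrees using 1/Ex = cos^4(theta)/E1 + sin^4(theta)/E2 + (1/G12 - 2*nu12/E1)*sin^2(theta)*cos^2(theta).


cos^4(75) = 0.004487, sin^4(75) = 0.870513, sin^2(75)*cos^2(75) = 0.0625
1/G12 - 2*nu12/E1 = 1/6 - 2*0.29/174 = 0.163333 GPa^-1
1/Ex = 0.004487/174 + 0.870513/13 + 0.163333*0.0625 = 0.0771966 GPa^-1
Ex = 12.95 GPa

12.95 GPa


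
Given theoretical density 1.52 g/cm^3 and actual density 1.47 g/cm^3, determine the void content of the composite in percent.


Void% = (rho_theo - rho_actual)/rho_theo * 100 = (1.52 - 1.47)/1.52 * 100 = 3.29%

3.29%


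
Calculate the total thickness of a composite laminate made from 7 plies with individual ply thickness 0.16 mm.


h = n * t_ply = 7 * 0.16 = 1.12 mm

1.12 mm


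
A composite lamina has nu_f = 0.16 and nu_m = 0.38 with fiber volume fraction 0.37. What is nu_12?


nu_12 = nu_f*Vf + nu_m*(1-Vf) = 0.16*0.37 + 0.38*0.63 = 0.2986

0.2986


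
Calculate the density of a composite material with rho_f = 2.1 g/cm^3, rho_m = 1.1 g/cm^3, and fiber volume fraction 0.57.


rho_c = rho_f*Vf + rho_m*(1-Vf) = 2.1*0.57 + 1.1*0.43 = 1.67 g/cm^3

1.67 g/cm^3


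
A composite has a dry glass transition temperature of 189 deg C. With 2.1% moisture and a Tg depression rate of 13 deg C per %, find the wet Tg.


Tg_wet = Tg_dry - k*moisture = 189 - 13*2.1 = 161.7 deg C

161.7 deg C


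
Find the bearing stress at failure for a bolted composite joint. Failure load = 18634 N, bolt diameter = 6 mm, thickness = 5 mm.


sigma_br = F/(d*h) = 18634/(6*5) = 621.1 MPa

621.1 MPa


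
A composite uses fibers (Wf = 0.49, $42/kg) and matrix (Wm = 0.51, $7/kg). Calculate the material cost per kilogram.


Cost = cost_f*Wf + cost_m*Wm = 42*0.49 + 7*0.51 = $24.15/kg

$24.15/kg


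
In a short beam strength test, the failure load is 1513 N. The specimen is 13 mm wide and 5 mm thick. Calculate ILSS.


ILSS = 3F/(4bh) = 3*1513/(4*13*5) = 17.46 MPa

17.46 MPa


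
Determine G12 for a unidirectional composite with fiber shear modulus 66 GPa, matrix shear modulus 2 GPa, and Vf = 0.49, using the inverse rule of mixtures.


1/G12 = Vf/Gf + (1-Vf)/Gm = 0.49/66 + 0.51/2
G12 = 3.81 GPa

3.81 GPa


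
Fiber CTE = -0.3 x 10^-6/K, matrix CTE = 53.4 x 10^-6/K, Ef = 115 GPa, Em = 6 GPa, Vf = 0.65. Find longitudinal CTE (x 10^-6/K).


E1 = Ef*Vf + Em*(1-Vf) = 76.85
alpha_1 = (alpha_f*Ef*Vf + alpha_m*Em*(1-Vf))/E1 = 1.17 x 10^-6/K

1.17 x 10^-6/K


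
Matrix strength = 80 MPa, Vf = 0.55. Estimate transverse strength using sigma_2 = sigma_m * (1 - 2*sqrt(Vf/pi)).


factor = 1 - 2*sqrt(0.55/pi) = 0.1632
sigma_2 = 80 * 0.1632 = 13.05 MPa

13.05 MPa


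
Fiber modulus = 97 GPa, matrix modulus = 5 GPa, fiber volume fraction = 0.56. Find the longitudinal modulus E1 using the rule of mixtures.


E1 = Ef*Vf + Em*(1-Vf) = 97*0.56 + 5*0.44 = 56.52 GPa

56.52 GPa
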